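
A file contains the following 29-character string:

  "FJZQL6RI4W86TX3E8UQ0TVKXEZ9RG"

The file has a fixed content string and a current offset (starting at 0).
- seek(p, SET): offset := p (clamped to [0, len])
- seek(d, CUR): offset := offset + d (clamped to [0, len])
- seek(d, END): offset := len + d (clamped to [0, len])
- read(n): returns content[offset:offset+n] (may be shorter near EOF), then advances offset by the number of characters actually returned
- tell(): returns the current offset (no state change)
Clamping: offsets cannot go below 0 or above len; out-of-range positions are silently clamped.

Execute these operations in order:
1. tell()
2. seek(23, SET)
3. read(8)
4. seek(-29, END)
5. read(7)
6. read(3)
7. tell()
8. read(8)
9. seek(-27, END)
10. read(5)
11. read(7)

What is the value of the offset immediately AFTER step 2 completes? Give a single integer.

After 1 (tell()): offset=0
After 2 (seek(23, SET)): offset=23

Answer: 23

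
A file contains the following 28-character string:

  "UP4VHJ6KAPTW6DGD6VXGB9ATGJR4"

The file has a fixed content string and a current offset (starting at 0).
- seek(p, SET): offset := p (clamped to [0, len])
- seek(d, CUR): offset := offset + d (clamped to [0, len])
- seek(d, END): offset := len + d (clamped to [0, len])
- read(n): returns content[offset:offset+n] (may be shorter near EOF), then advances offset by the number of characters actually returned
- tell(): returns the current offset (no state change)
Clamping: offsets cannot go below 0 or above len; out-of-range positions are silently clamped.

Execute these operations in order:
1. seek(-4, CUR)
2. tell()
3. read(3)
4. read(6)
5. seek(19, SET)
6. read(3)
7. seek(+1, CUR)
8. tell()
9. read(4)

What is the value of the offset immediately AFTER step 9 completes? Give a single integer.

After 1 (seek(-4, CUR)): offset=0
After 2 (tell()): offset=0
After 3 (read(3)): returned 'UP4', offset=3
After 4 (read(6)): returned 'VHJ6KA', offset=9
After 5 (seek(19, SET)): offset=19
After 6 (read(3)): returned 'GB9', offset=22
After 7 (seek(+1, CUR)): offset=23
After 8 (tell()): offset=23
After 9 (read(4)): returned 'TGJR', offset=27

Answer: 27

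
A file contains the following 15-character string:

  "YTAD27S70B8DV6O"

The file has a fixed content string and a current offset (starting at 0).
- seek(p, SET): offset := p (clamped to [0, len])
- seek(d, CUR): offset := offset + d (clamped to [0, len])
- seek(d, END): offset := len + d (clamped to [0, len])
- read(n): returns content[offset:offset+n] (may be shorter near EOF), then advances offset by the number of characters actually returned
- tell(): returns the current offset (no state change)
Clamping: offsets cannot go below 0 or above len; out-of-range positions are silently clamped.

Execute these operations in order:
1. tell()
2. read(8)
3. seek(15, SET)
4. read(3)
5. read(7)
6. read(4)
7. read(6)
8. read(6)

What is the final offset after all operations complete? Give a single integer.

Answer: 15

Derivation:
After 1 (tell()): offset=0
After 2 (read(8)): returned 'YTAD27S7', offset=8
After 3 (seek(15, SET)): offset=15
After 4 (read(3)): returned '', offset=15
After 5 (read(7)): returned '', offset=15
After 6 (read(4)): returned '', offset=15
After 7 (read(6)): returned '', offset=15
After 8 (read(6)): returned '', offset=15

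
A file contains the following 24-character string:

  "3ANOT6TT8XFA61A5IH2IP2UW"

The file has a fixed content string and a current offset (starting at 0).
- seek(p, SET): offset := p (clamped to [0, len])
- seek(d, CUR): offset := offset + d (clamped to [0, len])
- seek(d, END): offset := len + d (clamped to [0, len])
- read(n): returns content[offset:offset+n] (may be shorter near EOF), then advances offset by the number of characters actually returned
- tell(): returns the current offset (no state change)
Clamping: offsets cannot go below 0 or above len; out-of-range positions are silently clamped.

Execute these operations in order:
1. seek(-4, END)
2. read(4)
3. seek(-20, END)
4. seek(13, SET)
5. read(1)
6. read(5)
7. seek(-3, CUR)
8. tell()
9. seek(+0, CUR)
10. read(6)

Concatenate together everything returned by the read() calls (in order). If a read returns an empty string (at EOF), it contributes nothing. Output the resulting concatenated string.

After 1 (seek(-4, END)): offset=20
After 2 (read(4)): returned 'P2UW', offset=24
After 3 (seek(-20, END)): offset=4
After 4 (seek(13, SET)): offset=13
After 5 (read(1)): returned '1', offset=14
After 6 (read(5)): returned 'A5IH2', offset=19
After 7 (seek(-3, CUR)): offset=16
After 8 (tell()): offset=16
After 9 (seek(+0, CUR)): offset=16
After 10 (read(6)): returned 'IH2IP2', offset=22

Answer: P2UW1A5IH2IH2IP2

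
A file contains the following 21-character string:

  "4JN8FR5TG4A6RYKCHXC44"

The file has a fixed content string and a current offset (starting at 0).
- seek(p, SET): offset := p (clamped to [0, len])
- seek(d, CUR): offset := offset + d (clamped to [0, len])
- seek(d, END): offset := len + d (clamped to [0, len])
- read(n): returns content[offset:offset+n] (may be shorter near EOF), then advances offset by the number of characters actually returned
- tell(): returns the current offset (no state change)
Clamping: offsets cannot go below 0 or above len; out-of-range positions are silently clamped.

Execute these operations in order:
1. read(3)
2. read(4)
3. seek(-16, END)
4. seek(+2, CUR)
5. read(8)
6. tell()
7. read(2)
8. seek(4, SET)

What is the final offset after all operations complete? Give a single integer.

After 1 (read(3)): returned '4JN', offset=3
After 2 (read(4)): returned '8FR5', offset=7
After 3 (seek(-16, END)): offset=5
After 4 (seek(+2, CUR)): offset=7
After 5 (read(8)): returned 'TG4A6RYK', offset=15
After 6 (tell()): offset=15
After 7 (read(2)): returned 'CH', offset=17
After 8 (seek(4, SET)): offset=4

Answer: 4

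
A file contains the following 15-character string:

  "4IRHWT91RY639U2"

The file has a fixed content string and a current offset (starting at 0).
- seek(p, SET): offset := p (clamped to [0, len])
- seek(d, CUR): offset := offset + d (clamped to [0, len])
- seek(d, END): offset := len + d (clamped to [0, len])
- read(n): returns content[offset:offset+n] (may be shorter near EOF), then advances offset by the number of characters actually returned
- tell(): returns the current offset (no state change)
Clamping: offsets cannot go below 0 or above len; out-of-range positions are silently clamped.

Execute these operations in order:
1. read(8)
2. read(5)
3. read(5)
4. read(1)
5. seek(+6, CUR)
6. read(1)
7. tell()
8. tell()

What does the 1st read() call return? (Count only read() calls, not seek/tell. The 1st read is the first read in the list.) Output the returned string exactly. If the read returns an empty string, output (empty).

Answer: 4IRHWT91

Derivation:
After 1 (read(8)): returned '4IRHWT91', offset=8
After 2 (read(5)): returned 'RY639', offset=13
After 3 (read(5)): returned 'U2', offset=15
After 4 (read(1)): returned '', offset=15
After 5 (seek(+6, CUR)): offset=15
After 6 (read(1)): returned '', offset=15
After 7 (tell()): offset=15
After 8 (tell()): offset=15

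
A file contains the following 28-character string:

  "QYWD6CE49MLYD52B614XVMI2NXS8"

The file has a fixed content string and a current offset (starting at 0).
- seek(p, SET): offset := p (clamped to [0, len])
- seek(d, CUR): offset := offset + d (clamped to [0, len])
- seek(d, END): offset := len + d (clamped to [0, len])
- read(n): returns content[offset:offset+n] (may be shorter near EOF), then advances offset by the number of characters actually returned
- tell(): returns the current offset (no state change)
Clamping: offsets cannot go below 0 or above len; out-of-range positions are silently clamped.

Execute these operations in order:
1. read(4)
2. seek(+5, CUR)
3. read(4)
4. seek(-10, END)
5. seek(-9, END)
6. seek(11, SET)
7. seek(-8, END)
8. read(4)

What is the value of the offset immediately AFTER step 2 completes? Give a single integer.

After 1 (read(4)): returned 'QYWD', offset=4
After 2 (seek(+5, CUR)): offset=9

Answer: 9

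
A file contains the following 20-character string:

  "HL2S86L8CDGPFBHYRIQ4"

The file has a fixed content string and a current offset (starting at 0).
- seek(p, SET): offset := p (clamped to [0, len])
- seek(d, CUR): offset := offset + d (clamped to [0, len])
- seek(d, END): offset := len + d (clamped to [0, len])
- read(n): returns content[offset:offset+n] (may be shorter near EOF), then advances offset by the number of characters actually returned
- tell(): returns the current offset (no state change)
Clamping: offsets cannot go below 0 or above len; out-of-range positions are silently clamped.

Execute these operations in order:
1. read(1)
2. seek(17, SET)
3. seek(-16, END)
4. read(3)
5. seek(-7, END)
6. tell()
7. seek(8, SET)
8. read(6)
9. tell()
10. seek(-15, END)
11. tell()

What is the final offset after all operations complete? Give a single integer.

After 1 (read(1)): returned 'H', offset=1
After 2 (seek(17, SET)): offset=17
After 3 (seek(-16, END)): offset=4
After 4 (read(3)): returned '86L', offset=7
After 5 (seek(-7, END)): offset=13
After 6 (tell()): offset=13
After 7 (seek(8, SET)): offset=8
After 8 (read(6)): returned 'CDGPFB', offset=14
After 9 (tell()): offset=14
After 10 (seek(-15, END)): offset=5
After 11 (tell()): offset=5

Answer: 5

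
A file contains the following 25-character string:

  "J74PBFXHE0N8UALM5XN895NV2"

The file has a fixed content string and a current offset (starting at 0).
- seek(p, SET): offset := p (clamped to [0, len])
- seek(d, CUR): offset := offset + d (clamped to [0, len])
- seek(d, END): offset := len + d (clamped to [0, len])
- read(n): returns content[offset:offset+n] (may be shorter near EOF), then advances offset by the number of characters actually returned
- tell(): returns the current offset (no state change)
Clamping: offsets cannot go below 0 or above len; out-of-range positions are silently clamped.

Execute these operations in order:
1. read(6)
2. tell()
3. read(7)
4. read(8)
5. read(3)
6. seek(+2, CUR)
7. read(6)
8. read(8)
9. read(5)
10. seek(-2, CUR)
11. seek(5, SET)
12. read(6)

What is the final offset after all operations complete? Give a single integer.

After 1 (read(6)): returned 'J74PBF', offset=6
After 2 (tell()): offset=6
After 3 (read(7)): returned 'XHE0N8U', offset=13
After 4 (read(8)): returned 'ALM5XN89', offset=21
After 5 (read(3)): returned '5NV', offset=24
After 6 (seek(+2, CUR)): offset=25
After 7 (read(6)): returned '', offset=25
After 8 (read(8)): returned '', offset=25
After 9 (read(5)): returned '', offset=25
After 10 (seek(-2, CUR)): offset=23
After 11 (seek(5, SET)): offset=5
After 12 (read(6)): returned 'FXHE0N', offset=11

Answer: 11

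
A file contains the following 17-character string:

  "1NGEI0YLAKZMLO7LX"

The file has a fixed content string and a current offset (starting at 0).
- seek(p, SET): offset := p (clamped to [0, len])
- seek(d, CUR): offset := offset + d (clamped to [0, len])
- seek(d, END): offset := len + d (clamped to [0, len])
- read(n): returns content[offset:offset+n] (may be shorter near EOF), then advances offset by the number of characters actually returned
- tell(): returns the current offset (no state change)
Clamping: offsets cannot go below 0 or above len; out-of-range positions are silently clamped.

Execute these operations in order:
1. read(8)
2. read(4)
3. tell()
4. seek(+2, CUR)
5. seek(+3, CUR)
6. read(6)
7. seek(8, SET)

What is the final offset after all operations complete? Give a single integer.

Answer: 8

Derivation:
After 1 (read(8)): returned '1NGEI0YL', offset=8
After 2 (read(4)): returned 'AKZM', offset=12
After 3 (tell()): offset=12
After 4 (seek(+2, CUR)): offset=14
After 5 (seek(+3, CUR)): offset=17
After 6 (read(6)): returned '', offset=17
After 7 (seek(8, SET)): offset=8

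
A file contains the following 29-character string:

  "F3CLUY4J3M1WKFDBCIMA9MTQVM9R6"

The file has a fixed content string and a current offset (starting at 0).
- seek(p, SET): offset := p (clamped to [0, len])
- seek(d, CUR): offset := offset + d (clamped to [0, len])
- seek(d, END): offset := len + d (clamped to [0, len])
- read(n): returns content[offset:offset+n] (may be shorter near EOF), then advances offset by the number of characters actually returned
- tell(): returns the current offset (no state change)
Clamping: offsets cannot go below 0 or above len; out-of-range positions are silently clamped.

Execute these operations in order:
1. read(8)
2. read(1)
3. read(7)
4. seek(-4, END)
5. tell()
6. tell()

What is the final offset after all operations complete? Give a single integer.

Answer: 25

Derivation:
After 1 (read(8)): returned 'F3CLUY4J', offset=8
After 2 (read(1)): returned '3', offset=9
After 3 (read(7)): returned 'M1WKFDB', offset=16
After 4 (seek(-4, END)): offset=25
After 5 (tell()): offset=25
After 6 (tell()): offset=25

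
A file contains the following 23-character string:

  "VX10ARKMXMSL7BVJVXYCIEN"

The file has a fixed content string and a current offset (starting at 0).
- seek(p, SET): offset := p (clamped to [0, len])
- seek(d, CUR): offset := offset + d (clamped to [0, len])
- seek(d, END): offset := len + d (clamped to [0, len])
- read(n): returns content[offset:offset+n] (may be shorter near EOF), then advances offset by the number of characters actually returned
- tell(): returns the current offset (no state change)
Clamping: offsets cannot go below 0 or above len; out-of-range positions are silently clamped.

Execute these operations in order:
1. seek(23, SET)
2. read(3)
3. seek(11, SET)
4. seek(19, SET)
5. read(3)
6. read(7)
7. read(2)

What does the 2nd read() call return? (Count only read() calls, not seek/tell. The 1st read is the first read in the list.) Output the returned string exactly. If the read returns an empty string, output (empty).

Answer: CIE

Derivation:
After 1 (seek(23, SET)): offset=23
After 2 (read(3)): returned '', offset=23
After 3 (seek(11, SET)): offset=11
After 4 (seek(19, SET)): offset=19
After 5 (read(3)): returned 'CIE', offset=22
After 6 (read(7)): returned 'N', offset=23
After 7 (read(2)): returned '', offset=23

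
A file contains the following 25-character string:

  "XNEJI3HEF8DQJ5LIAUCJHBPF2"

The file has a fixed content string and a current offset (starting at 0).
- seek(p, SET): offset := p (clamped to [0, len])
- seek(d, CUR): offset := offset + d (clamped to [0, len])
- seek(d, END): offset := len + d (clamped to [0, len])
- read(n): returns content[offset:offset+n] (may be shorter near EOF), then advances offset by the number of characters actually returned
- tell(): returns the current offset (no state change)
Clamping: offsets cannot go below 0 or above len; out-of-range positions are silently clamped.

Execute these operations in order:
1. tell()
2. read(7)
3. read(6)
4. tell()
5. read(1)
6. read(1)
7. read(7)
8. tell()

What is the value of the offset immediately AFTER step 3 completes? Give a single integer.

Answer: 13

Derivation:
After 1 (tell()): offset=0
After 2 (read(7)): returned 'XNEJI3H', offset=7
After 3 (read(6)): returned 'EF8DQJ', offset=13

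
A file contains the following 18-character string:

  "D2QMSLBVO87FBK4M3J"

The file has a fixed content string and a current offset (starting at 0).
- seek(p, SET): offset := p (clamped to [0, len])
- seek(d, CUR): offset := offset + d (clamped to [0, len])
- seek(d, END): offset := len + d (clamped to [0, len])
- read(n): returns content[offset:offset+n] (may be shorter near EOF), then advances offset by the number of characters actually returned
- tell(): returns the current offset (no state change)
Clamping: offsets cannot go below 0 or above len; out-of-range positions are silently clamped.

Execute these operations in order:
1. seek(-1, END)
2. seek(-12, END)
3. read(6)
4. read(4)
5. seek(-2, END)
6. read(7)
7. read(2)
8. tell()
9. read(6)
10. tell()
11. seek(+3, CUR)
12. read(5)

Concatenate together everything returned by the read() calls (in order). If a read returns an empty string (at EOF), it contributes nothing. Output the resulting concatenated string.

Answer: BVO87FBK4M3J

Derivation:
After 1 (seek(-1, END)): offset=17
After 2 (seek(-12, END)): offset=6
After 3 (read(6)): returned 'BVO87F', offset=12
After 4 (read(4)): returned 'BK4M', offset=16
After 5 (seek(-2, END)): offset=16
After 6 (read(7)): returned '3J', offset=18
After 7 (read(2)): returned '', offset=18
After 8 (tell()): offset=18
After 9 (read(6)): returned '', offset=18
After 10 (tell()): offset=18
After 11 (seek(+3, CUR)): offset=18
After 12 (read(5)): returned '', offset=18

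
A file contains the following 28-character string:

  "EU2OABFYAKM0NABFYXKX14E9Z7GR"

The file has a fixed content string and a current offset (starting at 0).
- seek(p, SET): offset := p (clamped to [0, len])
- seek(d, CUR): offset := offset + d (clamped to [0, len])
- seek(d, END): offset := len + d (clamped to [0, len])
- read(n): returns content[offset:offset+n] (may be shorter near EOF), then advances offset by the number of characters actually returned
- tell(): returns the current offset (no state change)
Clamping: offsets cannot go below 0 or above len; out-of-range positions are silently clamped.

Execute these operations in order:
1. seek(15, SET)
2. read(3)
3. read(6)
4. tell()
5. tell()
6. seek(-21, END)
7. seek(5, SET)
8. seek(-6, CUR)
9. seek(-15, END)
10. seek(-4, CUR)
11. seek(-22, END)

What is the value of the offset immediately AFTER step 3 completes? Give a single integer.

Answer: 24

Derivation:
After 1 (seek(15, SET)): offset=15
After 2 (read(3)): returned 'FYX', offset=18
After 3 (read(6)): returned 'KX14E9', offset=24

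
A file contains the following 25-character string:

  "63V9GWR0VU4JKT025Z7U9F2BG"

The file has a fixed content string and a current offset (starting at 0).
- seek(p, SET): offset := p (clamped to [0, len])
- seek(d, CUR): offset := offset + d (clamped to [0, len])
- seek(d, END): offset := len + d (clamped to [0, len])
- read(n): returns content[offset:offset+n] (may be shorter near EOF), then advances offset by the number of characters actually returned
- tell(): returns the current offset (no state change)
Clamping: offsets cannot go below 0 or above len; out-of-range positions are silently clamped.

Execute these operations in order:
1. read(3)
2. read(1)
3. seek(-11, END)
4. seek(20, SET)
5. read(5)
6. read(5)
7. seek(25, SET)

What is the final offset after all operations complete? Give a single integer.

Answer: 25

Derivation:
After 1 (read(3)): returned '63V', offset=3
After 2 (read(1)): returned '9', offset=4
After 3 (seek(-11, END)): offset=14
After 4 (seek(20, SET)): offset=20
After 5 (read(5)): returned '9F2BG', offset=25
After 6 (read(5)): returned '', offset=25
After 7 (seek(25, SET)): offset=25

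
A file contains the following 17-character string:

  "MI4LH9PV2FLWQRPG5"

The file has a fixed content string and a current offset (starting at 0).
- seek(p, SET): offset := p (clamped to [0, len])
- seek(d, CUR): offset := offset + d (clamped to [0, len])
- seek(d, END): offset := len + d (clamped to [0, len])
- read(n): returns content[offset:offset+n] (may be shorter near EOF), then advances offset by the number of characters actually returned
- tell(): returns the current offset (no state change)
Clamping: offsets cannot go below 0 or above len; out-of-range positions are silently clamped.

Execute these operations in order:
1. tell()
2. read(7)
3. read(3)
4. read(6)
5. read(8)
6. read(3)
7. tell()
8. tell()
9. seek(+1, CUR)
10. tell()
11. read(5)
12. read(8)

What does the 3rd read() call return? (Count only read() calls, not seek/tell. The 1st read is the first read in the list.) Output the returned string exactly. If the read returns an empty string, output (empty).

Answer: LWQRPG

Derivation:
After 1 (tell()): offset=0
After 2 (read(7)): returned 'MI4LH9P', offset=7
After 3 (read(3)): returned 'V2F', offset=10
After 4 (read(6)): returned 'LWQRPG', offset=16
After 5 (read(8)): returned '5', offset=17
After 6 (read(3)): returned '', offset=17
After 7 (tell()): offset=17
After 8 (tell()): offset=17
After 9 (seek(+1, CUR)): offset=17
After 10 (tell()): offset=17
After 11 (read(5)): returned '', offset=17
After 12 (read(8)): returned '', offset=17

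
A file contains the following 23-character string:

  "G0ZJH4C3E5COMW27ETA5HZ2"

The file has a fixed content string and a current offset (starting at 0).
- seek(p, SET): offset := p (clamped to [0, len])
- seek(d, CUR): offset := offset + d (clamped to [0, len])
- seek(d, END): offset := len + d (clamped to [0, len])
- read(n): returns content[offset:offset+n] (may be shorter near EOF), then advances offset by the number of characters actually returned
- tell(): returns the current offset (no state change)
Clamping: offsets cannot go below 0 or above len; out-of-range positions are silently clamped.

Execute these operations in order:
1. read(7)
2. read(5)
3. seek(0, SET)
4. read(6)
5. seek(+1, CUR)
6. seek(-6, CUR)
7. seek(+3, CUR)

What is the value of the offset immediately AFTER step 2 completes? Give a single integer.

After 1 (read(7)): returned 'G0ZJH4C', offset=7
After 2 (read(5)): returned '3E5CO', offset=12

Answer: 12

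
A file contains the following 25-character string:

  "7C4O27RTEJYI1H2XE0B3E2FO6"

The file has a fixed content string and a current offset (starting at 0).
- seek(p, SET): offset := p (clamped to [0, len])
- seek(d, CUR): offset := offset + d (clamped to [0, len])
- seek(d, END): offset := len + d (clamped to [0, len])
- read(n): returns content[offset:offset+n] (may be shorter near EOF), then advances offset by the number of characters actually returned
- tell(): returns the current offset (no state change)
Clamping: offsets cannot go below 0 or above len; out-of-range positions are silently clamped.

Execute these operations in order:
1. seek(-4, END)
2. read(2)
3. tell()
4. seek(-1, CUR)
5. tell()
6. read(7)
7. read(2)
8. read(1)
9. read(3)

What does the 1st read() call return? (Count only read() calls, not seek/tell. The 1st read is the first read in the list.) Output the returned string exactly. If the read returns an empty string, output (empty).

Answer: 2F

Derivation:
After 1 (seek(-4, END)): offset=21
After 2 (read(2)): returned '2F', offset=23
After 3 (tell()): offset=23
After 4 (seek(-1, CUR)): offset=22
After 5 (tell()): offset=22
After 6 (read(7)): returned 'FO6', offset=25
After 7 (read(2)): returned '', offset=25
After 8 (read(1)): returned '', offset=25
After 9 (read(3)): returned '', offset=25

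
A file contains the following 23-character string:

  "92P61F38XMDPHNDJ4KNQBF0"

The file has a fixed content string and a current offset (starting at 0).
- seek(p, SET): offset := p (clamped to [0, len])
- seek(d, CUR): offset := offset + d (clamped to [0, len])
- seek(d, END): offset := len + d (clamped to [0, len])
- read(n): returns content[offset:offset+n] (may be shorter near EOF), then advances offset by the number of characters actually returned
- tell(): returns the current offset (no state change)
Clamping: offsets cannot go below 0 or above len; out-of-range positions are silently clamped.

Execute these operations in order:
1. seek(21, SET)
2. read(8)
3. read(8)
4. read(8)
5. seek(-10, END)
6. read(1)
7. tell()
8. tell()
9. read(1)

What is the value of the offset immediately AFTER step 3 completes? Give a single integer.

Answer: 23

Derivation:
After 1 (seek(21, SET)): offset=21
After 2 (read(8)): returned 'F0', offset=23
After 3 (read(8)): returned '', offset=23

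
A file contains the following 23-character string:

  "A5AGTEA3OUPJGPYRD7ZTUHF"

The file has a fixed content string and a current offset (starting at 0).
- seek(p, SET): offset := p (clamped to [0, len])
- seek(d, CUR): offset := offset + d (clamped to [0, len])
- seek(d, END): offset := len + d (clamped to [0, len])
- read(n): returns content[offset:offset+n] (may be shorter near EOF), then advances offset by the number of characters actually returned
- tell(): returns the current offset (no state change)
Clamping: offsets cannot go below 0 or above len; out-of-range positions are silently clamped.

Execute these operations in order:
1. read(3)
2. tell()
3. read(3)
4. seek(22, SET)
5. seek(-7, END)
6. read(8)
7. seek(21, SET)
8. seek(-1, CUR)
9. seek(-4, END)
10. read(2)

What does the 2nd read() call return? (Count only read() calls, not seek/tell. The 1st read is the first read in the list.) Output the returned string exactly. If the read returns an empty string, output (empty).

After 1 (read(3)): returned 'A5A', offset=3
After 2 (tell()): offset=3
After 3 (read(3)): returned 'GTE', offset=6
After 4 (seek(22, SET)): offset=22
After 5 (seek(-7, END)): offset=16
After 6 (read(8)): returned 'D7ZTUHF', offset=23
After 7 (seek(21, SET)): offset=21
After 8 (seek(-1, CUR)): offset=20
After 9 (seek(-4, END)): offset=19
After 10 (read(2)): returned 'TU', offset=21

Answer: GTE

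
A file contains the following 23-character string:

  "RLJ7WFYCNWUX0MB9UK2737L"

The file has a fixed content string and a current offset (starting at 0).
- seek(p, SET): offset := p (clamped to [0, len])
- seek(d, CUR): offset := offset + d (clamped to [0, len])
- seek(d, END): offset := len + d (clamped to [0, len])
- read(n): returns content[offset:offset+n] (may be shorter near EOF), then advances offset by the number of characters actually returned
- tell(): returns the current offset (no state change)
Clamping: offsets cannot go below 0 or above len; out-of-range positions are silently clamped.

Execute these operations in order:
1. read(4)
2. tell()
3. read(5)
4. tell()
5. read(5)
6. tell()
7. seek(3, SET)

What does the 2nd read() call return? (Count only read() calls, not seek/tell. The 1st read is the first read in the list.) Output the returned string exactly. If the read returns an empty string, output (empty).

Answer: WFYCN

Derivation:
After 1 (read(4)): returned 'RLJ7', offset=4
After 2 (tell()): offset=4
After 3 (read(5)): returned 'WFYCN', offset=9
After 4 (tell()): offset=9
After 5 (read(5)): returned 'WUX0M', offset=14
After 6 (tell()): offset=14
After 7 (seek(3, SET)): offset=3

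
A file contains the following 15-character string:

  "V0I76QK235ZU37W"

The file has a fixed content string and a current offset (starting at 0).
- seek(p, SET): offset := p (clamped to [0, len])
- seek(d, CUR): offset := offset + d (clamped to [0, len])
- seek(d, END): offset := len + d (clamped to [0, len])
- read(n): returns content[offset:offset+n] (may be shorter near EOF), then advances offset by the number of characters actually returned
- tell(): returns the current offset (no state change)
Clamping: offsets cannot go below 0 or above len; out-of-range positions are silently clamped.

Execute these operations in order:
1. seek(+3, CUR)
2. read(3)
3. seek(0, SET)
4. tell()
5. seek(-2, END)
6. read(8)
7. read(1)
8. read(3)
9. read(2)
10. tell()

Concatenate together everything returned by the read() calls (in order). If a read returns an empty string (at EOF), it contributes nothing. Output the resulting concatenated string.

After 1 (seek(+3, CUR)): offset=3
After 2 (read(3)): returned '76Q', offset=6
After 3 (seek(0, SET)): offset=0
After 4 (tell()): offset=0
After 5 (seek(-2, END)): offset=13
After 6 (read(8)): returned '7W', offset=15
After 7 (read(1)): returned '', offset=15
After 8 (read(3)): returned '', offset=15
After 9 (read(2)): returned '', offset=15
After 10 (tell()): offset=15

Answer: 76Q7W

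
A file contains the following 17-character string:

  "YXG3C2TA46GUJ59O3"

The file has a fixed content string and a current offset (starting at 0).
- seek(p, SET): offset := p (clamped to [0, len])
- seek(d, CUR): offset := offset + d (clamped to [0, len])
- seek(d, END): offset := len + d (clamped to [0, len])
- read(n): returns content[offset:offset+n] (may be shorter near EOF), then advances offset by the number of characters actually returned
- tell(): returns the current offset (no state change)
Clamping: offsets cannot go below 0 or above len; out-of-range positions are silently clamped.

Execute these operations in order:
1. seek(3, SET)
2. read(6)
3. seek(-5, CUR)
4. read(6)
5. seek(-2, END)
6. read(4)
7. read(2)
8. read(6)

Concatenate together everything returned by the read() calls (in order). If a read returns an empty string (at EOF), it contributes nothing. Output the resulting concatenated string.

Answer: 3C2TA4C2TA46O3

Derivation:
After 1 (seek(3, SET)): offset=3
After 2 (read(6)): returned '3C2TA4', offset=9
After 3 (seek(-5, CUR)): offset=4
After 4 (read(6)): returned 'C2TA46', offset=10
After 5 (seek(-2, END)): offset=15
After 6 (read(4)): returned 'O3', offset=17
After 7 (read(2)): returned '', offset=17
After 8 (read(6)): returned '', offset=17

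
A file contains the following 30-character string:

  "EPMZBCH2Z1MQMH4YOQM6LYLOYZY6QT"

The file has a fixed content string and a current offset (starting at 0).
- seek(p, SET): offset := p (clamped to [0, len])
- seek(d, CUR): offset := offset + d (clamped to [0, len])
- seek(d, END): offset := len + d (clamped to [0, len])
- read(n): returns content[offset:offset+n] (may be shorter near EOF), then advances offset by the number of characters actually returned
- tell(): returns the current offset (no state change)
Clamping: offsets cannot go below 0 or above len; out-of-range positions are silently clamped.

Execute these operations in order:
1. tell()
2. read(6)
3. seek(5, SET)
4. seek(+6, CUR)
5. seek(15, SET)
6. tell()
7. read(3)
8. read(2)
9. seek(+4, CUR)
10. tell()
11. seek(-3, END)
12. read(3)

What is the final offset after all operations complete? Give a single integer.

After 1 (tell()): offset=0
After 2 (read(6)): returned 'EPMZBC', offset=6
After 3 (seek(5, SET)): offset=5
After 4 (seek(+6, CUR)): offset=11
After 5 (seek(15, SET)): offset=15
After 6 (tell()): offset=15
After 7 (read(3)): returned 'YOQ', offset=18
After 8 (read(2)): returned 'M6', offset=20
After 9 (seek(+4, CUR)): offset=24
After 10 (tell()): offset=24
After 11 (seek(-3, END)): offset=27
After 12 (read(3)): returned '6QT', offset=30

Answer: 30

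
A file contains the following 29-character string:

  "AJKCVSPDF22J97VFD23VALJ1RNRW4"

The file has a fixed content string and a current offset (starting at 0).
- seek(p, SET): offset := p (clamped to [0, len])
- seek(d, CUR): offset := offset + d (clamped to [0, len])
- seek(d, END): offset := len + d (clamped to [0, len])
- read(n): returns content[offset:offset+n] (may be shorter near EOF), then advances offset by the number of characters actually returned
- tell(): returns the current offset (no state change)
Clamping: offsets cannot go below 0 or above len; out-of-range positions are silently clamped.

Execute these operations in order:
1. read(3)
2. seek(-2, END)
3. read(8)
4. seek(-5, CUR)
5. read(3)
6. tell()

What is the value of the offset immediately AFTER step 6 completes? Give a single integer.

Answer: 27

Derivation:
After 1 (read(3)): returned 'AJK', offset=3
After 2 (seek(-2, END)): offset=27
After 3 (read(8)): returned 'W4', offset=29
After 4 (seek(-5, CUR)): offset=24
After 5 (read(3)): returned 'RNR', offset=27
After 6 (tell()): offset=27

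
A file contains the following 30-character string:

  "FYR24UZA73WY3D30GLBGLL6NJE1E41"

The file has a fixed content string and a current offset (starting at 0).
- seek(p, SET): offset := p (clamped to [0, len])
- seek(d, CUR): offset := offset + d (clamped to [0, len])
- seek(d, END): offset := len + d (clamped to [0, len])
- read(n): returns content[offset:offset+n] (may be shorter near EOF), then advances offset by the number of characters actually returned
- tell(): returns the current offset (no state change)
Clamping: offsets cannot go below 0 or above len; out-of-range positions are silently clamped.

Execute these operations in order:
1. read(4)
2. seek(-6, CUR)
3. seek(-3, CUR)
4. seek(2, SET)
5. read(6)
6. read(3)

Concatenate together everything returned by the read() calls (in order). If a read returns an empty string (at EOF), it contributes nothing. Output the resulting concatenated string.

After 1 (read(4)): returned 'FYR2', offset=4
After 2 (seek(-6, CUR)): offset=0
After 3 (seek(-3, CUR)): offset=0
After 4 (seek(2, SET)): offset=2
After 5 (read(6)): returned 'R24UZA', offset=8
After 6 (read(3)): returned '73W', offset=11

Answer: FYR2R24UZA73W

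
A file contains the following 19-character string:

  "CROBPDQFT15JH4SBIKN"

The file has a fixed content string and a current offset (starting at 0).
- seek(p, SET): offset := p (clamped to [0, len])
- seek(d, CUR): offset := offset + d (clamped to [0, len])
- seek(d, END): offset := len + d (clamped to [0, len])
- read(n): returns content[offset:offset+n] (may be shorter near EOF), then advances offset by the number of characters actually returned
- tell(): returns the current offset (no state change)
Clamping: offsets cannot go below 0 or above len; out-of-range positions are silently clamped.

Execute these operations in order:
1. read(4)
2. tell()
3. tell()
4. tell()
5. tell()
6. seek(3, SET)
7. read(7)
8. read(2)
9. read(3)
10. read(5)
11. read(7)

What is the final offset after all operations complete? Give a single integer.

After 1 (read(4)): returned 'CROB', offset=4
After 2 (tell()): offset=4
After 3 (tell()): offset=4
After 4 (tell()): offset=4
After 5 (tell()): offset=4
After 6 (seek(3, SET)): offset=3
After 7 (read(7)): returned 'BPDQFT1', offset=10
After 8 (read(2)): returned '5J', offset=12
After 9 (read(3)): returned 'H4S', offset=15
After 10 (read(5)): returned 'BIKN', offset=19
After 11 (read(7)): returned '', offset=19

Answer: 19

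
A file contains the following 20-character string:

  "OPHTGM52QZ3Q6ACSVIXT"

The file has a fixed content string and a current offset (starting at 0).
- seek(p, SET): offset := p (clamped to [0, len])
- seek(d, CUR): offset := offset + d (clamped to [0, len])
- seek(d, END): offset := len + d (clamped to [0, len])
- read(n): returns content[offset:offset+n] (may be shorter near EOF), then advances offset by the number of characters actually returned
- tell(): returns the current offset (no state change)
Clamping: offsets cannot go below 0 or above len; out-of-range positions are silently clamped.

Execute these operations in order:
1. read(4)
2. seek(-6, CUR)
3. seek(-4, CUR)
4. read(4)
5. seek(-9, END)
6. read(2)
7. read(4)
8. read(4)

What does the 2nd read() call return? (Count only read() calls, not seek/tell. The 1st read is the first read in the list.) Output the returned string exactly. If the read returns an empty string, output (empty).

Answer: OPHT

Derivation:
After 1 (read(4)): returned 'OPHT', offset=4
After 2 (seek(-6, CUR)): offset=0
After 3 (seek(-4, CUR)): offset=0
After 4 (read(4)): returned 'OPHT', offset=4
After 5 (seek(-9, END)): offset=11
After 6 (read(2)): returned 'Q6', offset=13
After 7 (read(4)): returned 'ACSV', offset=17
After 8 (read(4)): returned 'IXT', offset=20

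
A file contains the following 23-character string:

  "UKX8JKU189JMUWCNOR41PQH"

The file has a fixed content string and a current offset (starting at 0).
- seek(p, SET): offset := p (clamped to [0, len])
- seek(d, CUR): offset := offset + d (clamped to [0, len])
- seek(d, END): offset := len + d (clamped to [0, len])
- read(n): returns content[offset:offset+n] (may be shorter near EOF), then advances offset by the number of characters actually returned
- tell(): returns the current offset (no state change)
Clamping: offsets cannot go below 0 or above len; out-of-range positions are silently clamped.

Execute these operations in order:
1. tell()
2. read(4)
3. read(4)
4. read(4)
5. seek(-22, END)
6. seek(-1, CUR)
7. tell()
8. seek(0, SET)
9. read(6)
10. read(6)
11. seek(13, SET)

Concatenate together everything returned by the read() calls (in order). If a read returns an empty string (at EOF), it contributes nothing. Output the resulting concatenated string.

Answer: UKX8JKU189JMUKX8JKU189JM

Derivation:
After 1 (tell()): offset=0
After 2 (read(4)): returned 'UKX8', offset=4
After 3 (read(4)): returned 'JKU1', offset=8
After 4 (read(4)): returned '89JM', offset=12
After 5 (seek(-22, END)): offset=1
After 6 (seek(-1, CUR)): offset=0
After 7 (tell()): offset=0
After 8 (seek(0, SET)): offset=0
After 9 (read(6)): returned 'UKX8JK', offset=6
After 10 (read(6)): returned 'U189JM', offset=12
After 11 (seek(13, SET)): offset=13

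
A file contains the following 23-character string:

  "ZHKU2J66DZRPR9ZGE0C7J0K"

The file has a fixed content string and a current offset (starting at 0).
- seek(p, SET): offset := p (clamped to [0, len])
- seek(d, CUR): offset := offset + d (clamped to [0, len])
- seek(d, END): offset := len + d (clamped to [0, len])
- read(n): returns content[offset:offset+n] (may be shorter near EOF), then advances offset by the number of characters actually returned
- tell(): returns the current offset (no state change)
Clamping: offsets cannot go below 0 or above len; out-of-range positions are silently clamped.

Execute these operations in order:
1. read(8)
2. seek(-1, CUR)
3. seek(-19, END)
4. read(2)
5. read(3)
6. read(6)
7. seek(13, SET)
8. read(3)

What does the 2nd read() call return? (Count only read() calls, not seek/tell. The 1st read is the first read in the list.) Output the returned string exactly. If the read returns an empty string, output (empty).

After 1 (read(8)): returned 'ZHKU2J66', offset=8
After 2 (seek(-1, CUR)): offset=7
After 3 (seek(-19, END)): offset=4
After 4 (read(2)): returned '2J', offset=6
After 5 (read(3)): returned '66D', offset=9
After 6 (read(6)): returned 'ZRPR9Z', offset=15
After 7 (seek(13, SET)): offset=13
After 8 (read(3)): returned '9ZG', offset=16

Answer: 2J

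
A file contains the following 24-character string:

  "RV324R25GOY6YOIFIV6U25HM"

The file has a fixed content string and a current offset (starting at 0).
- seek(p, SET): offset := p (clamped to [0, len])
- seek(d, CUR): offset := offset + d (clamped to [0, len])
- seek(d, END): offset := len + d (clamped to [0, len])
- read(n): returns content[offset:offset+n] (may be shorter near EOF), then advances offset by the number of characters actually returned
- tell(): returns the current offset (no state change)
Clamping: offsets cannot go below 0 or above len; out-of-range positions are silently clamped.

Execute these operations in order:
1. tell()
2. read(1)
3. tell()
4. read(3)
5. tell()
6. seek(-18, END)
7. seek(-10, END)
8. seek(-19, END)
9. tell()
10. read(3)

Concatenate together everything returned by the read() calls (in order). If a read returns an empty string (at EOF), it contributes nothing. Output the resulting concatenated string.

After 1 (tell()): offset=0
After 2 (read(1)): returned 'R', offset=1
After 3 (tell()): offset=1
After 4 (read(3)): returned 'V32', offset=4
After 5 (tell()): offset=4
After 6 (seek(-18, END)): offset=6
After 7 (seek(-10, END)): offset=14
After 8 (seek(-19, END)): offset=5
After 9 (tell()): offset=5
After 10 (read(3)): returned 'R25', offset=8

Answer: RV32R25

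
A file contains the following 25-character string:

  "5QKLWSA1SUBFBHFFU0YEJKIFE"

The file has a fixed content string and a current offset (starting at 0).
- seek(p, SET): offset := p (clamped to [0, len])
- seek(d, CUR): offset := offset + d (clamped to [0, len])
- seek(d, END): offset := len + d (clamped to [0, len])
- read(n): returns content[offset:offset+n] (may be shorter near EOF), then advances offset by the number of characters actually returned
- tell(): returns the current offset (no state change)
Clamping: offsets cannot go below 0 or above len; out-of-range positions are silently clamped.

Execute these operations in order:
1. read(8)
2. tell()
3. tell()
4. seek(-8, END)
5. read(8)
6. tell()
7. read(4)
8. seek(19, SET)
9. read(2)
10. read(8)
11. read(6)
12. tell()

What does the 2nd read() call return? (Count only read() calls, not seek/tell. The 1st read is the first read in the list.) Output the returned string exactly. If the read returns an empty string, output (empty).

Answer: 0YEJKIFE

Derivation:
After 1 (read(8)): returned '5QKLWSA1', offset=8
After 2 (tell()): offset=8
After 3 (tell()): offset=8
After 4 (seek(-8, END)): offset=17
After 5 (read(8)): returned '0YEJKIFE', offset=25
After 6 (tell()): offset=25
After 7 (read(4)): returned '', offset=25
After 8 (seek(19, SET)): offset=19
After 9 (read(2)): returned 'EJ', offset=21
After 10 (read(8)): returned 'KIFE', offset=25
After 11 (read(6)): returned '', offset=25
After 12 (tell()): offset=25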